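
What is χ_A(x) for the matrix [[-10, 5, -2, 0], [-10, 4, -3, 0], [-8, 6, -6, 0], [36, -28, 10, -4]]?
χ_A(x) = (x + 4)^4

xI - A = [[x + 10, -5, 2, 0], [10, x - 4, 3, 0], [8, -6, x + 6, 0], [-36, 28, -10, x + 4]].

Expanding det(xI - A) along the first row:
det(xI - A) = + (x + 10)·det([[x - 4, 3, 0], [-6, x + 6, 0], [28, -10, x + 4]]) - (-5)·det([[10, 3, 0], [8, x + 6, 0], [-36, -10, x + 4]]) + (2)·det([[10, x - 4, 0], [8, -6, 0], [-36, 28, x + 4]]) - (0)·det([[10, x - 4, 3], [8, -6, x + 6], [-36, 28, -10]]).

Evaluating gives χ_A(x) = x^4 + 16x^3 + 96x^2 + 256x + 256 = (x + 4)^4.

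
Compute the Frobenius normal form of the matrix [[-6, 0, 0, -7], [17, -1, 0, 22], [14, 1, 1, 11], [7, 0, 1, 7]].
R = [[0, 0, 0, -12], [1, 0, 0, 0], [0, 1, 0, 5], [0, 0, 1, 1]]

The invariant factors of A (the non-unit diagonal entries of the Smith normal form of xI - A over ℚ[x]) are (x - 2)^2(x^2 + 3x + 3), each dividing the next. The characteristic polynomial is their product, (x - 2)^2(x^2 + 3x + 3).

The rational canonical form is the block-diagonal matrix of companion matrices C(f_i):
R = [[0, 0, 0, -12], [1, 0, 0, 0], [0, 1, 0, 5], [0, 0, 1, 1]].

Note the characteristic polynomial does not split into linear factors over ℚ, so A has no Jordan form over ℚ; the rational canonical form exists over any field.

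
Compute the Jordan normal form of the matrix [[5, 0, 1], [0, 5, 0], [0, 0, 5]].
The characteristic polynomial is det(xI - A) = (x - 5)^3, so the eigenvalues are 5 (algebraic multiplicity 3).

For λ = 5: rank(A - 5I) = 1, rank((A - 5I)^2) = 0. The eigenspace has dimension 3 - 1 = 2, so there are 2 Jordan blocks; the rank sequence gives block sizes [2, 1].

Assembling the blocks gives the Jordan form J above.

J = [[5, 1, 0], [0, 5, 0], [0, 0, 5]]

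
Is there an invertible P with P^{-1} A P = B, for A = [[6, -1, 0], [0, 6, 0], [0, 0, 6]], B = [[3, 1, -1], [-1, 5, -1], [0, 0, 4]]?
No.

trace(A) = 18 but trace(B) = 12. The trace is a similarity invariant, so A and B are not similar.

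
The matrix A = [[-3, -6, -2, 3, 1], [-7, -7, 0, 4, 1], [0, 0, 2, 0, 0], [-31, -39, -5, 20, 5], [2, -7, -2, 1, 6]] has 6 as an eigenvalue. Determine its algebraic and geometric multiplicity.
The characteristic polynomial is (x - 6)^2(x - 2)^3, so the factor x - 6 appears with exponent 2: the algebraic multiplicity is 2.

rank(A - 6I) = 4, so the eigenspace has dimension 5 - 4 = 1: the geometric multiplicity is 1.

Since 1 < 2, A is not diagonalizable.

algebraic multiplicity 2, geometric multiplicity 1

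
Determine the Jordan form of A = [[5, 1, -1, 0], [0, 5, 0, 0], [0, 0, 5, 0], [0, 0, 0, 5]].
J = [[5, 1, 0, 0], [0, 5, 0, 0], [0, 0, 5, 0], [0, 0, 0, 5]]

The characteristic polynomial is det(xI - A) = (x - 5)^4, so the eigenvalues are 5 (algebraic multiplicity 4).

For λ = 5: rank(A - 5I) = 1, rank((A - 5I)^2) = 0. The eigenspace has dimension 4 - 1 = 3, so there are 3 Jordan blocks; the rank sequence gives block sizes [2, 1, 1].

Assembling the blocks gives the Jordan form J above.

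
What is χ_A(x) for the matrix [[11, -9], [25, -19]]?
χ_A(x) = (x + 4)^2

xI - A = [[x - 11, 9], [-25, x + 19]].

Expanding det(xI - A) along the first row:
det(xI - A) = + (x - 11)·det([[x + 19]]) - (9)·det([[-25]]).

Evaluating gives χ_A(x) = x^2 + 8x + 16 = (x + 4)^2.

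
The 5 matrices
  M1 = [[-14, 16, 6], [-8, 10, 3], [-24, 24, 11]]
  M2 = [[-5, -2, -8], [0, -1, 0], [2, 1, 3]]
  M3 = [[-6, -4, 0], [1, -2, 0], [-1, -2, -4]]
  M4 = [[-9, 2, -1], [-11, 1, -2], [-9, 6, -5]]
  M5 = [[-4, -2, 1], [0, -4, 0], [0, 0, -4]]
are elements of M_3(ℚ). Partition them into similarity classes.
Characteristic polynomials: χ_{M1} = (x - 3)(x - 2)^2, χ_{M2} = (x + 1)^3, χ_{M3} = (x + 4)^3, χ_{M4} = (x + 4)^2(x + 5), χ_{M5} = (x + 4)^3.

{M1}: invariant factors x - 2, (x - 3)(x - 2).

{M2}: invariant factors x + 1, (x + 1)^2.

{M3, M5}: invariant factors x + 4, (x + 4)^2.

{M4}: invariant factors (x + 4)^2(x + 5).

Matrices are similar if and only if their invariant-factor lists agree; the partition into similarity classes is {M1}, {M2}, {M3, M5}, {M4}.

4 classes: {M1}, {M2}, {M3, M5}, {M4}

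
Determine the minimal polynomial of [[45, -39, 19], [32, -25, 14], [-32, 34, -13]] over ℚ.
m_A(x) = (x - 5)^2(x + 3)

The characteristic polynomial factors as (x - 5)^2(x + 3). The minimal polynomial is ∏(x - λ)^{k_λ} where k_λ is the size of the largest Jordan block at λ.

For λ = -3: rank(A + 3I) = 2, and the largest Jordan block has size 1 (the smallest k with rank((A + 3I)^k) = rank((A + 3I)^(k+1))).
For λ = 5: rank(A - 5I) = 2, and the largest Jordan block has size 2 (the smallest k with rank((A - 5I)^k) = rank((A - 5I)^(k+1))).

So m_A(x) = (x - 5)^2(x + 3).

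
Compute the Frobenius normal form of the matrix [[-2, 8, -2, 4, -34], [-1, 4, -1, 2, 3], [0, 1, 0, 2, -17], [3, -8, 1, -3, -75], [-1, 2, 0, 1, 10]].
R = [[0, 0, 0, 0, -40], [1, 0, 0, 0, -22], [0, 1, 0, 0, 16], [0, 0, 1, 0, -22], [0, 0, 0, 1, 9]]

The invariant factors of A (the non-unit diagonal entries of the Smith normal form of xI - A over ℚ[x]) are (x - 5)(x - 4)(x^3 + 2x + 2), each dividing the next. The characteristic polynomial is their product, (x - 5)(x - 4)(x^3 + 2x + 2).

The rational canonical form is the block-diagonal matrix of companion matrices C(f_i):
R = [[0, 0, 0, 0, -40], [1, 0, 0, 0, -22], [0, 1, 0, 0, 16], [0, 0, 1, 0, -22], [0, 0, 0, 1, 9]].

Note the characteristic polynomial does not split into linear factors over ℚ, so A has no Jordan form over ℚ; the rational canonical form exists over any field.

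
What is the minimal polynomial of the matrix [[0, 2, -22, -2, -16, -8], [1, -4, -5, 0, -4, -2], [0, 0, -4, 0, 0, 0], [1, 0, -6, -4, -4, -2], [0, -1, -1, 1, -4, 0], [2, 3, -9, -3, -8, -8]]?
The characteristic polynomial factors as (x + 4)^6. The minimal polynomial is ∏(x - λ)^{k_λ} where k_λ is the size of the largest Jordan block at λ.

For λ = -4: rank(A + 4I) = 3, and the largest Jordan block has size 3 (the smallest k with rank((A + 4I)^k) = rank((A + 4I)^(k+1))).

So m_A(x) = (x + 4)^3.

m_A(x) = (x + 4)^3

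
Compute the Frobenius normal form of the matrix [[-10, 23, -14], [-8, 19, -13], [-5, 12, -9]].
R = [[0, 0, 3], [1, 0, 1], [0, 1, 0]]

The invariant factors of A (the non-unit diagonal entries of the Smith normal form of xI - A over ℚ[x]) are x^3 - x - 3, each dividing the next. The characteristic polynomial is their product, x^3 - x - 3.

The rational canonical form is the block-diagonal matrix of companion matrices C(f_i):
R = [[0, 0, 3], [1, 0, 1], [0, 1, 0]].

Note the characteristic polynomial does not split into linear factors over ℚ, so A has no Jordan form over ℚ; the rational canonical form exists over any field.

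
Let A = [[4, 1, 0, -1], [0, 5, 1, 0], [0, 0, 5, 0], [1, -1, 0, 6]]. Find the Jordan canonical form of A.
The characteristic polynomial is det(xI - A) = (x - 5)^4, so the eigenvalues are 5 (algebraic multiplicity 4).

For λ = 5: rank(A - 5I) = 2, rank((A - 5I)^2) = 1, rank((A - 5I)^3) = 0. The eigenspace has dimension 4 - 2 = 2, so there are 2 Jordan blocks; the rank sequence gives block sizes [3, 1].

Assembling the blocks gives the Jordan form J above.

J = [[5, 1, 0, 0], [0, 5, 1, 0], [0, 0, 5, 0], [0, 0, 0, 5]]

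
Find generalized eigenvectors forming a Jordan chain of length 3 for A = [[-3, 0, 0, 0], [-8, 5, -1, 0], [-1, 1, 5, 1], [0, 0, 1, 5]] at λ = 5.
v_1 = [[0, 1, 0, 0]]^T, v_2 = [[0, 0, 1, 0]]^T, v_3 = [[0, -1, 0, 1]]^T

We seek v_1 ∈ ker((A - 5I)^3) \ ker((A - 5I)^2), then set v_{i+1} = (A - 5I) v_i.

One such chain is v_1 = [[0, 1, 0, 0]]^T, v_2 = [[0, 0, 1, 0]]^T, v_3 = [[0, -1, 0, 1]]^T. Check: (A - 5I) v_3 = [[0, 0, 0, 0]]^T = 0.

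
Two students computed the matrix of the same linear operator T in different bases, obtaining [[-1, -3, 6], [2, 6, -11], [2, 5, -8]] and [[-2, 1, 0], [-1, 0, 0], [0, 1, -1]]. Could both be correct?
Yes.

Two matrices over a field are similar if and only if they have the same invariant factors.

Both A and B have characteristic polynomial (x + 1)^3 and minimal polynomial (x + 1)^3. Computing further, both have invariant factors (x + 1)^3. Hence A and B are similar.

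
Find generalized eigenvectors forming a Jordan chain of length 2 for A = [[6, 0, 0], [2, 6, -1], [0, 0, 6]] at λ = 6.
v_1 = [[1, -3, 1]]^T, v_2 = [[0, 1, 0]]^T

We seek v_1 ∈ ker((A - 6I)^2) \ ker(A - 6I), then set v_{i+1} = (A - 6I) v_i.

One such chain is v_1 = [[1, -3, 1]]^T, v_2 = [[0, 1, 0]]^T. Check: (A - 6I) v_2 = [[0, 0, 0]]^T = 0.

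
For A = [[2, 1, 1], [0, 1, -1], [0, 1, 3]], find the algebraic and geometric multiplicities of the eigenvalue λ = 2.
algebraic multiplicity 3, geometric multiplicity 2

The characteristic polynomial is (x - 2)^3, so the factor x - 2 appears with exponent 3: the algebraic multiplicity is 3.

rank(A - 2I) = 1, so the eigenspace has dimension 3 - 1 = 2: the geometric multiplicity is 2.

Since 2 < 3, A is not diagonalizable.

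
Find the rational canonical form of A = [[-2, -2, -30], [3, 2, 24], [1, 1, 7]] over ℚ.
The invariant factors of A (the non-unit diagonal entries of the Smith normal form of xI - A over ℚ[x]) are (x - 4)^2(x + 1), each dividing the next. The characteristic polynomial is their product, (x - 4)^2(x + 1).

The rational canonical form is the block-diagonal matrix of companion matrices C(f_i):
R = [[0, 0, -16], [1, 0, -8], [0, 1, 7]].

R = [[0, 0, -16], [1, 0, -8], [0, 1, 7]]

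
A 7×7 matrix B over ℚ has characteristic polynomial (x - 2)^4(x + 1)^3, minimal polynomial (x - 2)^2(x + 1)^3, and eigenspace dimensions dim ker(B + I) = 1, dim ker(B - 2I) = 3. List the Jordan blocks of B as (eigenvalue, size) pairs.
Jordan blocks: (-1, 3), (2, 2), (2, 1), (2, 1)

λ = -1: algebraic multiplicity 3 (exponent in χ_B), largest block size 3 (exponent in m_B), 1 block (geometric multiplicity). This forces block sizes [3].
λ = 2: algebraic multiplicity 4 (exponent in χ_B), largest block size 2 (exponent in m_B), 3 blocks (geometric multiplicity). These force block sizes [2, 1, 1].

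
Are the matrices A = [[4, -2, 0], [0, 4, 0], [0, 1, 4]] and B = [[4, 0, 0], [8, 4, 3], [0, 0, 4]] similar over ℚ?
Yes.

Two matrices over a field are similar if and only if they have the same invariant factors.

Both A and B have characteristic polynomial (x - 4)^3 and minimal polynomial (x - 4)^2. Computing further, both have invariant factors x - 4, (x - 4)^2. Hence A and B are similar.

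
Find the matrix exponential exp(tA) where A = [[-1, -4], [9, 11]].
e^{tA} = [[(1 - 6*t)*e^{5*t}, -4*t*e^{5*t}], [9*t*e^{5*t}, (6*t + 1)*e^{5*t}]]

A has Jordan form J = [[5, 1], [0, 5]] with A = PJP^{-1}, so e^{tA} = P e^{tJ} P^{-1}.

For a Jordan block J_k(λ), e^{tJ_k(λ)} = e^{λt} · (I + tN + t^2 N^2/2! + ... + t^{k-1} N^{k-1}/(k-1)!) where N is the nilpotent superdiagonal part.

Assembling the blocks and conjugating back gives the entries of e^{tA} as shown above.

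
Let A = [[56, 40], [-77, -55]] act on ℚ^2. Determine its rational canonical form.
The invariant factors of A (the non-unit diagonal entries of the Smith normal form of xI - A over ℚ[x]) are x(x - 1), each dividing the next. The characteristic polynomial is their product, x(x - 1).

The rational canonical form is the block-diagonal matrix of companion matrices C(f_i):
R = [[0, 0], [1, 1]].

R = [[0, 0], [1, 1]]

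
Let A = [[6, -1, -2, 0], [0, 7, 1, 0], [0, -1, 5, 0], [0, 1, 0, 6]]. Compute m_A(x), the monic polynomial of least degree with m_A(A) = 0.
m_A(x) = (x - 6)^3

The characteristic polynomial factors as (x - 6)^4. The minimal polynomial is ∏(x - λ)^{k_λ} where k_λ is the size of the largest Jordan block at λ.

For λ = 6: rank(A - 6I) = 2, and the largest Jordan block has size 3 (the smallest k with rank((A - 6I)^k) = rank((A - 6I)^(k+1))).

So m_A(x) = (x - 6)^3.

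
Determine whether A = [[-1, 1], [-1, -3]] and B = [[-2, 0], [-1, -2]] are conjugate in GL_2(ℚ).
Two matrices over a field are similar if and only if they have the same invariant factors.

Both A and B have characteristic polynomial (x + 2)^2 and minimal polynomial (x + 2)^2. Computing further, both have invariant factors (x + 2)^2. Hence A and B are similar.

Yes.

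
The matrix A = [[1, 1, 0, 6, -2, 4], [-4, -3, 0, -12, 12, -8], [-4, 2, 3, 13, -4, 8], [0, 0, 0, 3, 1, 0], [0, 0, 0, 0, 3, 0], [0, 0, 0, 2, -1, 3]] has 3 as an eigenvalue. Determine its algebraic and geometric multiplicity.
The characteristic polynomial is (x - 3)^4(x + 1)^2, so the factor x - 3 appears with exponent 4: the algebraic multiplicity is 4.

rank(A - 3I) = 4, so the eigenspace has dimension 6 - 4 = 2: the geometric multiplicity is 2.

Since 2 < 4, A is not diagonalizable.

algebraic multiplicity 4, geometric multiplicity 2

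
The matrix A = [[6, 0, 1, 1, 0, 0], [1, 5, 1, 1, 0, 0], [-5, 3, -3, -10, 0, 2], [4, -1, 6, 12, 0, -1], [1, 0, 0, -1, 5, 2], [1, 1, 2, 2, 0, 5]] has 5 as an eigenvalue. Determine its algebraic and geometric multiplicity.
The characteristic polynomial is (x - 5)^6, so the factor x - 5 appears with exponent 6: the algebraic multiplicity is 6.

rank(A - 5I) = 4, so the eigenspace has dimension 6 - 4 = 2: the geometric multiplicity is 2.

Since 2 < 6, A is not diagonalizable.

algebraic multiplicity 6, geometric multiplicity 2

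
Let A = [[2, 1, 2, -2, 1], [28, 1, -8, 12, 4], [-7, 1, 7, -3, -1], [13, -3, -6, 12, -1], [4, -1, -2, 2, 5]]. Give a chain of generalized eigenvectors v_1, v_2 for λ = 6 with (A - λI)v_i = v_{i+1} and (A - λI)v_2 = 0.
We seek v_1 ∈ ker((A - 6I)^2) \ ker(A - 6I), then set v_{i+1} = (A - 6I) v_i.

One such chain is v_1 = [[1, 0, 0, -2, 0]]^T, v_2 = [[0, 4, -1, 1, 0]]^T. Check: (A - 6I) v_2 = [[0, 0, 0, 0, 0]]^T = 0.

v_1 = [[1, 0, 0, -2, 0]]^T, v_2 = [[0, 4, -1, 1, 0]]^T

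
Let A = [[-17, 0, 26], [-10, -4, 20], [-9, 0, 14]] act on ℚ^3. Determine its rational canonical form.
The invariant factors of A (the non-unit diagonal entries of the Smith normal form of xI - A over ℚ[x]) are x + 4, (x - 1)(x + 4), each dividing the next. The characteristic polynomial is their product, (x - 1)(x + 4)^2.

The rational canonical form is the block-diagonal matrix of companion matrices C(f_i):
R = [[-4, 0, 0], [0, 0, 4], [0, 1, -3]].

R = [[-4, 0, 0], [0, 0, 4], [0, 1, -3]]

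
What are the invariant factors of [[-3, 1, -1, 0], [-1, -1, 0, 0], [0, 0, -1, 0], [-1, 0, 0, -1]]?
The Jordan structure of A has elementary divisors (x + 2)^2, (x + 1), (x + 1). Arranging the block sizes at each eigenvalue in decreasing order and taking row products gives the invariant factors.

Invariant factors (smallest first, each dividing the next): x + 1, (x + 1)(x + 2)^2.

Check: the last factor (x + 1)(x + 2)^2 is the minimal polynomial, and the product (x + 1)^2(x + 2)^2 is the characteristic polynomial.

x + 1, (x + 1)(x + 2)^2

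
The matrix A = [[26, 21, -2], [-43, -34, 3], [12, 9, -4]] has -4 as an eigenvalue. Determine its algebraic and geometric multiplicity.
algebraic multiplicity 3, geometric multiplicity 1

The characteristic polynomial is (x + 4)^3, so the factor x + 4 appears with exponent 3: the algebraic multiplicity is 3.

rank(A + 4I) = 2, so the eigenspace has dimension 3 - 2 = 1: the geometric multiplicity is 1.

Since 1 < 3, A is not diagonalizable.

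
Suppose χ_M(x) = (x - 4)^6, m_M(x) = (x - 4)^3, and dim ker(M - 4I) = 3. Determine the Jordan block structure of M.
λ = 4: algebraic multiplicity 6 (exponent in χ_M), largest block size 3 (exponent in m_M), 3 blocks (geometric multiplicity). These force block sizes [3, 2, 1].

Jordan blocks: (4, 3), (4, 2), (4, 1)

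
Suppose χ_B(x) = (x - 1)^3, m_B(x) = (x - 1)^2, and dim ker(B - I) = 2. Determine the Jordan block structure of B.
λ = 1: algebraic multiplicity 3 (exponent in χ_B), largest block size 2 (exponent in m_B), 2 blocks (geometric multiplicity). These force block sizes [2, 1].

Jordan blocks: (1, 2), (1, 1)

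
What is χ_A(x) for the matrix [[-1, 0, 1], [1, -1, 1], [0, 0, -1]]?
χ_A(x) = (x + 1)^3

xI - A = [[x + 1, 0, -1], [-1, x + 1, -1], [0, 0, x + 1]].

Expanding det(xI - A) along the first row:
det(xI - A) = + (x + 1)·det([[x + 1, -1], [0, x + 1]]) - (0)·det([[-1, -1], [0, x + 1]]) + (-1)·det([[-1, x + 1], [0, 0]]).

Evaluating gives χ_A(x) = x^3 + 3x^2 + 3x + 1 = (x + 1)^3.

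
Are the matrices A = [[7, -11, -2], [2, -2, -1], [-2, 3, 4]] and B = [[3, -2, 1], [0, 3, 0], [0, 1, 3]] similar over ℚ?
Two matrices over a field are similar if and only if they have the same invariant factors.

Both A and B have characteristic polynomial (x - 3)^3 and minimal polynomial (x - 3)^3. Computing further, both have invariant factors (x - 3)^3. Hence A and B are similar.

Yes.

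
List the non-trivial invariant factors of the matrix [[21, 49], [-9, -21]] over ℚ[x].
The Jordan structure of A has elementary divisors x^2. Arranging the block sizes at each eigenvalue in decreasing order and taking row products gives the invariant factors.

Invariant factors (smallest first, each dividing the next): x^2.

Check: the last factor x^2 is the minimal polynomial, and the product x^2 is the characteristic polynomial.

x^2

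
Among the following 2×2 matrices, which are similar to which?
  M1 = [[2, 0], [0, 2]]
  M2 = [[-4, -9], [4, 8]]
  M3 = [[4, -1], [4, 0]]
Characteristic polynomials: χ_{M1} = (x - 2)^2, χ_{M2} = (x - 2)^2, χ_{M3} = (x - 2)^2.

{M1}: invariant factors x - 2, x - 2.

{M2, M3}: invariant factors (x - 2)^2.

Matrices are similar if and only if their invariant-factor lists agree; the partition into similarity classes is {M1}, {M2, M3}.

2 classes: {M1}, {M2, M3}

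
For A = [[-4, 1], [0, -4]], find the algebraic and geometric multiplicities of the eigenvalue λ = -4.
algebraic multiplicity 2, geometric multiplicity 1

The characteristic polynomial is (x + 4)^2, so the factor x + 4 appears with exponent 2: the algebraic multiplicity is 2.

rank(A + 4I) = 1, so the eigenspace has dimension 2 - 1 = 1: the geometric multiplicity is 1.

Since 1 < 2, A is not diagonalizable.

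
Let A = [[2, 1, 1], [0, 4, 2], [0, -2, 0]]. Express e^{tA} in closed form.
A has Jordan form J = [[2, 1, 0], [0, 2, 0], [0, 0, 2]] with A = PJP^{-1}, so e^{tA} = P e^{tJ} P^{-1}.

For a Jordan block J_k(λ), e^{tJ_k(λ)} = e^{λt} · (I + tN + t^2 N^2/2! + ... + t^{k-1} N^{k-1}/(k-1)!) where N is the nilpotent superdiagonal part.

Assembling the blocks and conjugating back gives the entries of e^{tA} as shown above.

e^{tA} = [[e^{2*t}, t*e^{2*t}, t*e^{2*t}], [0, (2*t + 1)*e^{2*t}, 2*t*e^{2*t}], [0, -2*t*e^{2*t}, (1 - 2*t)*e^{2*t}]]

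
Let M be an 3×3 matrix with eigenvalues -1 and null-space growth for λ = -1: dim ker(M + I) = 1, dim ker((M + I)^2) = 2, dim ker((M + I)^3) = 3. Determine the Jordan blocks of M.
Jordan blocks: (-1, 3)

λ = -1: successive nullity increments [1, 1, 1] count blocks of size ≥ k; block sizes are [3].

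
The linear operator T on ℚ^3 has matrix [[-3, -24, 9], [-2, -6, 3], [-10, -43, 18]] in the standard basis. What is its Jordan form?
The characteristic polynomial is det(xI - A) = (x - 3)^3, so the eigenvalues are 3 (algebraic multiplicity 3).

For λ = 3: rank(A - 3I) = 2, rank((A - 3I)^2) = 1, rank((A - 3I)^3) = 0. The eigenspace has dimension 3 - 2 = 1, so there is 1 Jordan block; the rank sequence gives block sizes [3].

Assembling the blocks gives the Jordan form J above.

J = [[3, 1, 0], [0, 3, 1], [0, 0, 3]]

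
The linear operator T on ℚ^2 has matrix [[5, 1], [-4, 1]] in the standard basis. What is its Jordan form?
The characteristic polynomial is det(xI - A) = (x - 3)^2, so the eigenvalues are 3 (algebraic multiplicity 2).

For λ = 3: rank(A - 3I) = 1, rank((A - 3I)^2) = 0. The eigenspace has dimension 2 - 1 = 1, so there is 1 Jordan block; the rank sequence gives block sizes [2].

Assembling the blocks gives the Jordan form J above.

J = [[3, 1], [0, 3]]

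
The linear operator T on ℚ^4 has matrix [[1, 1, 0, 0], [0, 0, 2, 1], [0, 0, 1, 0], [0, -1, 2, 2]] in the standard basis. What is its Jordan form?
J = [[1, 1, 0, 0], [0, 1, 1, 0], [0, 0, 1, 0], [0, 0, 0, 1]]

The characteristic polynomial is det(xI - A) = (x - 1)^4, so the eigenvalues are 1 (algebraic multiplicity 4).

For λ = 1: rank(A - I) = 2, rank((A - I)^2) = 1, rank((A - I)^3) = 0. The eigenspace has dimension 4 - 2 = 2, so there are 2 Jordan blocks; the rank sequence gives block sizes [3, 1].

Assembling the blocks gives the Jordan form J above.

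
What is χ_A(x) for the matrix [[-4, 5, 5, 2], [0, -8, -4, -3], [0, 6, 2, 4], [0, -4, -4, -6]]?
xI - A = [[x + 4, -5, -5, -2], [0, x + 8, 4, 3], [0, -6, x - 2, -4], [0, 4, 4, x + 6]].

Expanding det(xI - A) along the first row:
det(xI - A) = + (x + 4)·det([[x + 8, 4, 3], [-6, x - 2, -4], [4, 4, x + 6]]) - (-5)·det([[0, 4, 3], [0, x - 2, -4], [0, 4, x + 6]]) + (-5)·det([[0, x + 8, 3], [0, -6, -4], [0, 4, x + 6]]) - (-2)·det([[0, x + 8, 4], [0, -6, x - 2], [0, 4, 4]]).

Evaluating gives χ_A(x) = x^4 + 16x^3 + 96x^2 + 256x + 256 = (x + 4)^4.

χ_A(x) = (x + 4)^4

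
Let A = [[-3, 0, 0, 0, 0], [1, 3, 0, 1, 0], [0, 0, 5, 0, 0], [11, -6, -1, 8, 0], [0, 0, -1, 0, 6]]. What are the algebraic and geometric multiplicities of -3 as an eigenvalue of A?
The characteristic polynomial is (x - 6)^2(x - 5)^2(x + 3), so the factor x + 3 appears with exponent 1: the algebraic multiplicity is 1.

rank(A + 3I) = 4, so the eigenspace has dimension 5 - 4 = 1: the geometric multiplicity is 1.

algebraic multiplicity 1, geometric multiplicity 1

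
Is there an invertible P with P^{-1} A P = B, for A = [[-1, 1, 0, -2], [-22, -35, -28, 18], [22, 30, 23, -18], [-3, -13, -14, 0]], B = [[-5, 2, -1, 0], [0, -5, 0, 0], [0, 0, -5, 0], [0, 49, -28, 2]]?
Yes.

Two matrices over a field are similar if and only if they have the same invariant factors.

Both A and B have characteristic polynomial (x - 2)(x + 5)^3 and minimal polynomial (x - 2)(x + 5)^2. Computing further, both have invariant factors x + 5, (x - 2)(x + 5)^2. Hence A and B are similar.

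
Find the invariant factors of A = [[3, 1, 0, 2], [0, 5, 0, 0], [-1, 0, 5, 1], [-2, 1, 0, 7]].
(x - 5)^2, (x - 5)^2

The Jordan structure of A has elementary divisors (x - 5)^2, (x - 5)^2. Arranging the block sizes at each eigenvalue in decreasing order and taking row products gives the invariant factors.

Invariant factors (smallest first, each dividing the next): (x - 5)^2, (x - 5)^2.

Check: the last factor (x - 5)^2 is the minimal polynomial, and the product (x - 5)^4 is the characteristic polynomial.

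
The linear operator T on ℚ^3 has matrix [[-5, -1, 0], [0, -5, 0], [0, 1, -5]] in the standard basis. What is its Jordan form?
J = [[-5, 1, 0], [0, -5, 0], [0, 0, -5]]

The characteristic polynomial is det(xI - A) = (x + 5)^3, so the eigenvalues are -5 (algebraic multiplicity 3).

For λ = -5: rank(A + 5I) = 1, rank((A + 5I)^2) = 0. The eigenspace has dimension 3 - 1 = 2, so there are 2 Jordan blocks; the rank sequence gives block sizes [2, 1].

Assembling the blocks gives the Jordan form J above.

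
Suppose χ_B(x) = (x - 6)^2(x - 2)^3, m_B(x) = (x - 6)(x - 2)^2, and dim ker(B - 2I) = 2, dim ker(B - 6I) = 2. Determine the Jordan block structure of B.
λ = 2: algebraic multiplicity 3 (exponent in χ_B), largest block size 2 (exponent in m_B), 2 blocks (geometric multiplicity). These force block sizes [2, 1].
λ = 6: algebraic multiplicity 2 (exponent in χ_B), largest block size 1 (exponent in m_B), 2 blocks (geometric multiplicity). These force block sizes [1, 1].

Jordan blocks: (2, 2), (2, 1), (6, 1), (6, 1)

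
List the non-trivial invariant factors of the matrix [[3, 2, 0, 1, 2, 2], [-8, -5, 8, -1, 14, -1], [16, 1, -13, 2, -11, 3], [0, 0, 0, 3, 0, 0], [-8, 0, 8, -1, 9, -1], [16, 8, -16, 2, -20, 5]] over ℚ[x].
The Jordan structure of A has elementary divisors (x + 5)^2, (x - 3)^2, (x - 3)^2. Arranging the block sizes at each eigenvalue in decreasing order and taking row products gives the invariant factors.

Invariant factors (smallest first, each dividing the next): (x - 3)^2, (x - 3)^2(x + 5)^2.

Check: the last factor (x - 3)^2(x + 5)^2 is the minimal polynomial, and the product (x - 3)^4(x + 5)^2 is the characteristic polynomial.

(x - 3)^2, (x - 3)^2(x + 5)^2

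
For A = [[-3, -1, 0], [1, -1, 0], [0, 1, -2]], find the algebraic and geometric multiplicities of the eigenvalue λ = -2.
algebraic multiplicity 3, geometric multiplicity 1

The characteristic polynomial is (x + 2)^3, so the factor x + 2 appears with exponent 3: the algebraic multiplicity is 3.

rank(A + 2I) = 2, so the eigenspace has dimension 3 - 2 = 1: the geometric multiplicity is 1.

Since 1 < 3, A is not diagonalizable.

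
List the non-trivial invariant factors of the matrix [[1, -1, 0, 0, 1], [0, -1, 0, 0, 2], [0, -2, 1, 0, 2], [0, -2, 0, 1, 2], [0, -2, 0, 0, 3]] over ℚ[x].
The Jordan structure of A has elementary divisors (x - 1)^2, (x - 1), (x - 1), (x - 1). Arranging the block sizes at each eigenvalue in decreasing order and taking row products gives the invariant factors.

Invariant factors (smallest first, each dividing the next): x - 1, x - 1, x - 1, (x - 1)^2.

Check: the last factor (x - 1)^2 is the minimal polynomial, and the product (x - 1)^5 is the characteristic polynomial.

x - 1, x - 1, x - 1, (x - 1)^2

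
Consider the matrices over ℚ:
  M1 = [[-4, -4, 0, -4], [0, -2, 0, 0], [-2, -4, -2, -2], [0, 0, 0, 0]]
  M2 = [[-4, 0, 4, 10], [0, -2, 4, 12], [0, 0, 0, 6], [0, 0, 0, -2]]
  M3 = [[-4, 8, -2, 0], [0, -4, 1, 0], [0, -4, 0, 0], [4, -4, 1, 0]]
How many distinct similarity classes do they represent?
Characteristic polynomials: χ_{M1} = x(x + 2)^2(x + 4), χ_{M2} = x(x + 2)^2(x + 4), χ_{M3} = x(x + 2)^2(x + 4).

{M1, M2}: invariant factors x + 2, x(x + 2)(x + 4).

{M3}: invariant factors x(x + 2)^2(x + 4).

Matrices are similar if and only if their invariant-factor lists agree; the partition into similarity classes is {M1, M2}, {M3}.

2 classes: {M1, M2}, {M3}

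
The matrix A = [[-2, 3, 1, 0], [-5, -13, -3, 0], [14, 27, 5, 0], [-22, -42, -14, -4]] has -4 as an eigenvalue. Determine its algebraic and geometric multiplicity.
The characteristic polynomial is (x + 3)^2(x + 4)^2, so the factor x + 4 appears with exponent 2: the algebraic multiplicity is 2.

rank(A + 4I) = 2, so the eigenspace has dimension 4 - 2 = 2: the geometric multiplicity is 2.

algebraic multiplicity 2, geometric multiplicity 2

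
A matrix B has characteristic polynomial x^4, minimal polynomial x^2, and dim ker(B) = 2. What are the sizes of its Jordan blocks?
λ = 0: algebraic multiplicity 4 (exponent in χ_B), largest block size 2 (exponent in m_B), 2 blocks (geometric multiplicity). These force block sizes [2, 2].

Jordan blocks: (0, 2), (0, 2)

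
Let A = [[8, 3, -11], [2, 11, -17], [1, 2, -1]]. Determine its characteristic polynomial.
xI - A = [[x - 8, -3, 11], [-2, x - 11, 17], [-1, -2, x + 1]].

Expanding det(xI - A) along the first row:
det(xI - A) = + (x - 8)·det([[x - 11, 17], [-2, x + 1]]) - (-3)·det([[-2, 17], [-1, x + 1]]) + (11)·det([[-2, x - 11], [-1, -2]]).

Evaluating gives χ_A(x) = x^3 - 18x^2 + 108x - 216 = (x - 6)^3.

χ_A(x) = (x - 6)^3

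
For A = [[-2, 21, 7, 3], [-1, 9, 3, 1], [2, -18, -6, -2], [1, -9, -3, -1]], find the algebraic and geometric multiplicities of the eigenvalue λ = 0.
The characteristic polynomial is x^4, so the factor x appears with exponent 4: the algebraic multiplicity is 4.

rank(A) = 2, so the eigenspace has dimension 4 - 2 = 2: the geometric multiplicity is 2.

Since 2 < 4, A is not diagonalizable.

algebraic multiplicity 4, geometric multiplicity 2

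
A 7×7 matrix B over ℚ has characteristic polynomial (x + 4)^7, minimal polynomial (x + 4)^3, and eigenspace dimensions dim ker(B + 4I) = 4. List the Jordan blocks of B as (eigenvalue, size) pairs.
λ = -4: algebraic multiplicity 7 (exponent in χ_B), largest block size 3 (exponent in m_B), 4 blocks (geometric multiplicity). These force block sizes [3, 2, 1, 1].

Jordan blocks: (-4, 3), (-4, 2), (-4, 1), (-4, 1)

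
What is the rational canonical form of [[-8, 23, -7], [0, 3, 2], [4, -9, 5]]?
The invariant factors of A (the non-unit diagonal entries of the Smith normal form of xI - A over ℚ[x]) are x^3 - 3x - 4, each dividing the next. The characteristic polynomial is their product, x^3 - 3x - 4.

The rational canonical form is the block-diagonal matrix of companion matrices C(f_i):
R = [[0, 0, 4], [1, 0, 3], [0, 1, 0]].

Note the characteristic polynomial does not split into linear factors over ℚ, so A has no Jordan form over ℚ; the rational canonical form exists over any field.

R = [[0, 0, 4], [1, 0, 3], [0, 1, 0]]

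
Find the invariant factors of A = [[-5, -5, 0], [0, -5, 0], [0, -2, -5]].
x + 5, (x + 5)^2

The Jordan structure of A has elementary divisors (x + 5)^2, (x + 5). Arranging the block sizes at each eigenvalue in decreasing order and taking row products gives the invariant factors.

Invariant factors (smallest first, each dividing the next): x + 5, (x + 5)^2.

Check: the last factor (x + 5)^2 is the minimal polynomial, and the product (x + 5)^3 is the characteristic polynomial.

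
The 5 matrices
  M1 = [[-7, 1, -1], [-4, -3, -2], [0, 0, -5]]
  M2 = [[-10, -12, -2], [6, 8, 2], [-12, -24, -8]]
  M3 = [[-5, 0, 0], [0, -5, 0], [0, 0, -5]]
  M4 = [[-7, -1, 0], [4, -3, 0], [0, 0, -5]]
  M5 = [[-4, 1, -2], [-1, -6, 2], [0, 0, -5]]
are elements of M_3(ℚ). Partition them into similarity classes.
3 classes: {M1, M4, M5}, {M2}, {M3}

Characteristic polynomials: χ_{M1} = (x + 5)^3, χ_{M2} = (x + 2)(x + 4)^2, χ_{M3} = (x + 5)^3, χ_{M4} = (x + 5)^3, χ_{M5} = (x + 5)^3.

{M1, M4, M5}: invariant factors x + 5, (x + 5)^2.

{M2}: invariant factors x + 4, (x + 2)(x + 4).

{M3}: invariant factors x + 5, x + 5, x + 5.

Matrices are similar if and only if their invariant-factor lists agree; the partition into similarity classes is {M1, M4, M5}, {M2}, {M3}.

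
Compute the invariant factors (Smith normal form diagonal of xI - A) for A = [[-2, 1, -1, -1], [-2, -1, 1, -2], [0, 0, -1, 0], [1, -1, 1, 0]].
x + 1, (x + 1)^3

The Jordan structure of A has elementary divisors (x + 1)^3, (x + 1). Arranging the block sizes at each eigenvalue in decreasing order and taking row products gives the invariant factors.

Invariant factors (smallest first, each dividing the next): x + 1, (x + 1)^3.

Check: the last factor (x + 1)^3 is the minimal polynomial, and the product (x + 1)^4 is the characteristic polynomial.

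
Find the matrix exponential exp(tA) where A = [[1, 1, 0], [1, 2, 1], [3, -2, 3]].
e^{tA} = [[(t^2 - t + 1)*e^{2*t}, t*(2 - t)*e^{2*t}/2, t^2*e^{2*t}/2], [t*(t + 1)*e^{2*t}, (2 - t^2)*e^{2*t}/2, t*(t + 2)*e^{2*t}/2], [t*(3 - t)*e^{2*t}, t*(t - 4)*e^{2*t}/2, (-t^2/2 + t + 1)*e^{2*t}]]

A has Jordan form J = [[2, 1, 0], [0, 2, 1], [0, 0, 2]] with A = PJP^{-1}, so e^{tA} = P e^{tJ} P^{-1}.

For a Jordan block J_k(λ), e^{tJ_k(λ)} = e^{λt} · (I + tN + t^2 N^2/2! + ... + t^{k-1} N^{k-1}/(k-1)!) where N is the nilpotent superdiagonal part.

Assembling the blocks and conjugating back gives the entries of e^{tA} as shown above.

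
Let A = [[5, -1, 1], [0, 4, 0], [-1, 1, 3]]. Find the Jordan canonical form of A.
The characteristic polynomial is det(xI - A) = (x - 4)^3, so the eigenvalues are 4 (algebraic multiplicity 3).

For λ = 4: rank(A - 4I) = 1, rank((A - 4I)^2) = 0. The eigenspace has dimension 3 - 1 = 2, so there are 2 Jordan blocks; the rank sequence gives block sizes [2, 1].

Assembling the blocks gives the Jordan form J above.

J = [[4, 1, 0], [0, 4, 0], [0, 0, 4]]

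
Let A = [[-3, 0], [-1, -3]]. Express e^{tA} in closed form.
A has Jordan form J = [[-3, 1], [0, -3]] with A = PJP^{-1}, so e^{tA} = P e^{tJ} P^{-1}.

For a Jordan block J_k(λ), e^{tJ_k(λ)} = e^{λt} · (I + tN + t^2 N^2/2! + ... + t^{k-1} N^{k-1}/(k-1)!) where N is the nilpotent superdiagonal part.

Assembling the blocks and conjugating back gives the entries of e^{tA} as shown above.

e^{tA} = [[e^{-3*t}, 0], [-t*e^{-3*t}, e^{-3*t}]]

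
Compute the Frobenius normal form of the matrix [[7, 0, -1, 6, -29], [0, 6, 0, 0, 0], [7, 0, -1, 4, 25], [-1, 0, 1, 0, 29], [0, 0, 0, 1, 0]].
R = [[6, 0, 0, 0, 0], [0, 6, 0, 0, 0], [0, 0, 0, 0, 54], [0, 0, 1, 0, 27], [0, 0, 0, 1, 0]]

The invariant factors of A (the non-unit diagonal entries of the Smith normal form of xI - A over ℚ[x]) are x - 6, x - 6, (x - 6)(x + 3)^2, each dividing the next. The characteristic polynomial is their product, (x - 6)^3(x + 3)^2.

The rational canonical form is the block-diagonal matrix of companion matrices C(f_i):
R = [[6, 0, 0, 0, 0], [0, 6, 0, 0, 0], [0, 0, 0, 0, 54], [0, 0, 1, 0, 27], [0, 0, 0, 1, 0]].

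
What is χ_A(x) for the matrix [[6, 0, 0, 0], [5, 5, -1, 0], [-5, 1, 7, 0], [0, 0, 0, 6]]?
xI - A = [[x - 6, 0, 0, 0], [-5, x - 5, 1, 0], [5, -1, x - 7, 0], [0, 0, 0, x - 6]].

Expanding det(xI - A) along the first row:
det(xI - A) = + (x - 6)·det([[x - 5, 1, 0], [-1, x - 7, 0], [0, 0, x - 6]]) - (0)·det([[-5, 1, 0], [5, x - 7, 0], [0, 0, x - 6]]) + (0)·det([[-5, x - 5, 0], [5, -1, 0], [0, 0, x - 6]]) - (0)·det([[-5, x - 5, 1], [5, -1, x - 7], [0, 0, 0]]).

Evaluating gives χ_A(x) = x^4 - 24x^3 + 216x^2 - 864x + 1296 = (x - 6)^4.

χ_A(x) = (x - 6)^4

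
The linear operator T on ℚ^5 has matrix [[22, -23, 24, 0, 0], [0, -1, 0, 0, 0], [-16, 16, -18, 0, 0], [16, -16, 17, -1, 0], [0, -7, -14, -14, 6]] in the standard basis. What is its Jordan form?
The characteristic polynomial is det(xI - A) = (x - 6)^2(x + 1)^2(x + 2), so the eigenvalues are -2 (algebraic multiplicity 1), -1 (algebraic multiplicity 2), 6 (algebraic multiplicity 2).

For λ = -2: algebraic multiplicity 1 gives one 1×1 block.

For λ = -1: rank(A + I) = 3. The eigenspace has dimension 5 - 3 = 2, so there are 2 Jordan blocks; the rank sequence gives block sizes [1, 1].

For λ = 6: rank(A - 6I) = 3. The eigenspace has dimension 5 - 3 = 2, so there are 2 Jordan blocks; the rank sequence gives block sizes [1, 1].

Assembling the blocks gives the Jordan form J above.

J = [[-2, 0, 0, 0, 0], [0, -1, 0, 0, 0], [0, 0, -1, 0, 0], [0, 0, 0, 6, 0], [0, 0, 0, 0, 6]]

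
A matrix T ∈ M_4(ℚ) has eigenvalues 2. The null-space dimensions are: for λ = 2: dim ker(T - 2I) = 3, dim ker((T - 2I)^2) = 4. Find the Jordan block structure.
λ = 2: successive nullity increments [3, 1] count blocks of size ≥ k; block sizes are [2, 1, 1].

Jordan blocks: (2, 2), (2, 1), (2, 1)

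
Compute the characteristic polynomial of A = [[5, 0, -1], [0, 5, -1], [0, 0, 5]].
χ_A(x) = (x - 5)^3

xI - A = [[x - 5, 0, 1], [0, x - 5, 1], [0, 0, x - 5]].

Expanding det(xI - A) along the first row:
det(xI - A) = + (x - 5)·det([[x - 5, 1], [0, x - 5]]) - (0)·det([[0, 1], [0, x - 5]]) + (1)·det([[0, x - 5], [0, 0]]).

Evaluating gives χ_A(x) = x^3 - 15x^2 + 75x - 125 = (x - 5)^3.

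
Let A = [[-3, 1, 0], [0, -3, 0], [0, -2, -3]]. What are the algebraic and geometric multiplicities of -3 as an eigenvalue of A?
The characteristic polynomial is (x + 3)^3, so the factor x + 3 appears with exponent 3: the algebraic multiplicity is 3.

rank(A + 3I) = 1, so the eigenspace has dimension 3 - 1 = 2: the geometric multiplicity is 2.

Since 2 < 3, A is not diagonalizable.

algebraic multiplicity 3, geometric multiplicity 2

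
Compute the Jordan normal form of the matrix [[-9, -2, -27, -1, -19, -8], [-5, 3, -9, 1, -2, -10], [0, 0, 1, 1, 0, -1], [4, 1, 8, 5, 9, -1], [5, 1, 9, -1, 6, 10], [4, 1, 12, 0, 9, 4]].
J = [[-2, 1, 0, 0, 0, 0], [0, -2, 0, 0, 0, 0], [0, 0, 3, 1, 0, 0], [0, 0, 0, 3, 0, 0], [0, 0, 0, 0, 4, 1], [0, 0, 0, 0, 0, 4]]

The characteristic polynomial is det(xI - A) = (x - 4)^2(x - 3)^2(x + 2)^2, so the eigenvalues are -2 (algebraic multiplicity 2), 3 (algebraic multiplicity 2), 4 (algebraic multiplicity 2).

For λ = -2: rank(A + 2I) = 5, rank((A + 2I)^2) = 4. The eigenspace has dimension 6 - 5 = 1, so there is 1 Jordan block; the rank sequence gives block sizes [2].

For λ = 3: rank(A - 3I) = 5, rank((A - 3I)^2) = 4. The eigenspace has dimension 6 - 5 = 1, so there is 1 Jordan block; the rank sequence gives block sizes [2].

For λ = 4: rank(A - 4I) = 5, rank((A - 4I)^2) = 4. The eigenspace has dimension 6 - 5 = 1, so there is 1 Jordan block; the rank sequence gives block sizes [2].

Assembling the blocks gives the Jordan form J above.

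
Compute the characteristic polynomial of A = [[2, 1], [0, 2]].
xI - A = [[x - 2, -1], [0, x - 2]].

Expanding det(xI - A) along the first row:
det(xI - A) = + (x - 2)·det([[x - 2]]) - (-1)·det([[0]]).

Evaluating gives χ_A(x) = x^2 - 4x + 4 = (x - 2)^2.

χ_A(x) = (x - 2)^2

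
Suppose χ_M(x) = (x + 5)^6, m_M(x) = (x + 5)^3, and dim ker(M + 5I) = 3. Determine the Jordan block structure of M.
λ = -5: algebraic multiplicity 6 (exponent in χ_M), largest block size 3 (exponent in m_M), 3 blocks (geometric multiplicity). These force block sizes [3, 2, 1].

Jordan blocks: (-5, 3), (-5, 2), (-5, 1)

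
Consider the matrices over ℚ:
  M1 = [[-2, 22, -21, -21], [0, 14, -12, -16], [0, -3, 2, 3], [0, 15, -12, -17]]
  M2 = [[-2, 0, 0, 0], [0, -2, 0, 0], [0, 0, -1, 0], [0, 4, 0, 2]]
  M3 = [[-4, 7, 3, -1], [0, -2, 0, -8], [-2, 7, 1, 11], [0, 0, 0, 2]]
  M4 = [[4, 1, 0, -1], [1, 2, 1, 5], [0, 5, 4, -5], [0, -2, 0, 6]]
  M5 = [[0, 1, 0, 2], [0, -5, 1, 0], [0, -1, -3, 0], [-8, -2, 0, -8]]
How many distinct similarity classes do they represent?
Characteristic polynomials: χ_{M1} = (x - 2)(x + 1)(x + 2)^2, χ_{M2} = (x - 2)(x + 1)(x + 2)^2, χ_{M3} = (x - 2)(x + 1)(x + 2)^2, χ_{M4} = (x - 4)^4, χ_{M5} = (x + 4)^4.

{M1}: invariant factors (x - 2)(x + 1)(x + 2)^2.

{M2, M3}: invariant factors x + 2, (x - 2)(x + 1)(x + 2).

{M4}: invariant factors x - 4, (x - 4)^3.

{M5}: invariant factors x + 4, (x + 4)^3.

Matrices are similar if and only if their invariant-factor lists agree; the partition into similarity classes is {M1}, {M2, M3}, {M4}, {M5}.

4 classes: {M1}, {M2, M3}, {M4}, {M5}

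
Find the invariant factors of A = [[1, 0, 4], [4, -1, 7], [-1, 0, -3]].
The Jordan structure of A has elementary divisors (x + 1)^3. Arranging the block sizes at each eigenvalue in decreasing order and taking row products gives the invariant factors.

Invariant factors (smallest first, each dividing the next): (x + 1)^3.

Check: the last factor (x + 1)^3 is the minimal polynomial, and the product (x + 1)^3 is the characteristic polynomial.

(x + 1)^3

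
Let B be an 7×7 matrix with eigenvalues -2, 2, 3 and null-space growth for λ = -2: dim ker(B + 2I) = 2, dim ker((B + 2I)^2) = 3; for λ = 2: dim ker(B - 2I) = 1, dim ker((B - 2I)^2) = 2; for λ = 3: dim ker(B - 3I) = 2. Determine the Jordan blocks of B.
Jordan blocks: (-2, 2), (-2, 1), (2, 2), (3, 1), (3, 1)

λ = -2: successive nullity increments [2, 1] count blocks of size ≥ k; block sizes are [2, 1].
λ = 2: successive nullity increments [1, 1] count blocks of size ≥ k; block sizes are [2].
λ = 3: successive nullity increments [2] count blocks of size ≥ k; block sizes are [1, 1].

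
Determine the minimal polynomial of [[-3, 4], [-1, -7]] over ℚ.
The characteristic polynomial factors as (x + 5)^2. The minimal polynomial is ∏(x - λ)^{k_λ} where k_λ is the size of the largest Jordan block at λ.

For λ = -5: rank(A + 5I) = 1, and the largest Jordan block has size 2 (the smallest k with rank((A + 5I)^k) = rank((A + 5I)^(k+1))).

So m_A(x) = (x + 5)^2.

m_A(x) = (x + 5)^2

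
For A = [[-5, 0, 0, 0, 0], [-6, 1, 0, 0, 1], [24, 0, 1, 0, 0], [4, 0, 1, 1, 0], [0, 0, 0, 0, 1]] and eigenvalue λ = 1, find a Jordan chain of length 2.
We seek v_1 ∈ ker((A - I)^2) \ ker(A - I), then set v_{i+1} = (A - I) v_i.

One such chain is v_1 = [[0, 0, 0, 1, 1]]^T, v_2 = [[0, 1, 0, 0, 0]]^T. Check: (A - I) v_2 = [[0, 0, 0, 0, 0]]^T = 0.

v_1 = [[0, 0, 0, 1, 1]]^T, v_2 = [[0, 1, 0, 0, 0]]^T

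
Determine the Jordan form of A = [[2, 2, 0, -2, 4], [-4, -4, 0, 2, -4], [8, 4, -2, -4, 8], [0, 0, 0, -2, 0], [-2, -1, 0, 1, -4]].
J = [[-2, 1, 0, 0, 0], [0, -2, 0, 0, 0], [0, 0, -2, 0, 0], [0, 0, 0, -2, 0], [0, 0, 0, 0, -2]]

The characteristic polynomial is det(xI - A) = (x + 2)^5, so the eigenvalues are -2 (algebraic multiplicity 5).

For λ = -2: rank(A + 2I) = 1, rank((A + 2I)^2) = 0. The eigenspace has dimension 5 - 1 = 4, so there are 4 Jordan blocks; the rank sequence gives block sizes [2, 1, 1, 1].

Assembling the blocks gives the Jordan form J above.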